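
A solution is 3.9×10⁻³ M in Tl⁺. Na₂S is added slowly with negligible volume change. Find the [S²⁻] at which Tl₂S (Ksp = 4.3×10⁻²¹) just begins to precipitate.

Precipitation of each salt begins when its ion product equals Ksp.
Tl₂S(s) ⇌ 2 Tl⁺(aq) + S²⁻(aq)
Ksp = [Tl⁺]^2[S²⁻] = [S²⁻](3.9×10⁻³)^2
[S²⁻] = 4.3×10⁻²¹ / (3.9×10⁻³)^2 = 2.8×10⁻¹⁶
[S²⁻] = 2.8×10⁻¹⁶ M

2.8×10⁻¹⁶ M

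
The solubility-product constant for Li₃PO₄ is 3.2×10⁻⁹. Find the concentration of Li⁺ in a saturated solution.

9.9×10⁻³ M

Li₃PO₄(s) ⇌ 3 Li⁺(aq) + PO₄³⁻(aq)
If s mol/L of Li₃PO₄ dissolves, [Li⁺] = 3s and [PO₄³⁻] = s.
Ksp = [Li⁺]^3[PO₄³⁻] = (3s)^3 · s = 27s^4 = 3.2×10⁻⁹
s = 3.3×10⁻³ mol L⁻¹
[Li⁺] = 3s = 9.9×10⁻³ mol L⁻¹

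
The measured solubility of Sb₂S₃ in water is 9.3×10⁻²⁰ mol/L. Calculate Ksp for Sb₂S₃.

Sb₂S₃(s) ⇌ 2 Sb³⁺(aq) + 3 S²⁻(aq)
Call the molar solubility s, so that [Sb³⁺] = 2s and [S²⁻] = 3s.
Ksp = [Sb³⁺]^2[S²⁻]^3 = (2s)^2 · (3s)^3 = 108s^5
Ksp = 108 × (9.3×10⁻²⁰)^5 = 7.5×10⁻⁹⁴

Ksp = 7.5×10⁻⁹⁴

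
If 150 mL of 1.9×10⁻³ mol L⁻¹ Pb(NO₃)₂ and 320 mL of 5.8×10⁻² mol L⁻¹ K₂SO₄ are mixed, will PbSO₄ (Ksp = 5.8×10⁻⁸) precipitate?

Yes

The combined volume is 470 mL.
[Pb²⁺] = (1.9×10⁻³)(150)/470 = 6.1×10⁻⁴ mol L⁻¹
[SO₄²⁻] = (5.8×10⁻²)(320)/470 = 3.9×10⁻² mol L⁻¹
Q = [Pb²⁺][SO₄²⁻] = 2.4×10⁻⁵
Since Q (2.4×10⁻⁵) exceeds Ksp (5.8×10⁻⁸), PbSO₄ will precipitate.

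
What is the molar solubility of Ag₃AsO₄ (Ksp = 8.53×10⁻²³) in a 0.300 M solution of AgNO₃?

Ag₃AsO₄(s) ⇌ 3 Ag⁺(aq) + AsO₄³⁻(aq)
Let s be the solubility of Ag₃AsO₄ here. The common ion gives [Ag⁺] ≈ 0.300 M, and [AsO₄³⁻] = s.
Ksp = [Ag⁺]^3[AsO₄³⁻] = (0.300)^3s
s = 8.53×10⁻²³ / (0.300)^3 = 3.16×10⁻²¹
s = 3.16×10⁻²¹ M

3.16×10⁻²¹ M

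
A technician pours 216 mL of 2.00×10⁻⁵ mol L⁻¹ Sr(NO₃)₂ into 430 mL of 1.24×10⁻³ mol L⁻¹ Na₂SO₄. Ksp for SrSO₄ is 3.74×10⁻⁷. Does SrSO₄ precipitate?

No

Total volume after mixing = 216 + 430 = 646 mL.
[Sr²⁺] = (2.00×10⁻⁵)(216)/646 = 6.69×10⁻⁶ mol L⁻¹
[SO₄²⁻] = (1.24×10⁻³)(430)/646 = 8.25×10⁻⁴ mol L⁻¹
Q = [Sr²⁺][SO₄²⁻] = 5.52×10⁻⁹
Q < Ksp (5.52×10⁻⁹ vs 3.74×10⁻⁷); the solution remains unsaturated and no precipitate forms.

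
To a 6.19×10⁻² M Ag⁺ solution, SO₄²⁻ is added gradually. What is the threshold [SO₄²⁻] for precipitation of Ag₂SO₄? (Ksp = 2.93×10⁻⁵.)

A salt starts to precipitate once the ion product Q reaches its Ksp.
Ag₂SO₄(s) ⇌ 2 Ag⁺(aq) + SO₄²⁻(aq)
Ksp = [Ag⁺]^2[SO₄²⁻] = [SO₄²⁻](6.19×10⁻²)^2
[SO₄²⁻] = 2.93×10⁻⁵ / (6.19×10⁻²)^2 = 7.65×10⁻³
[SO₄²⁻] = 7.65×10⁻³ M

7.65×10⁻³ M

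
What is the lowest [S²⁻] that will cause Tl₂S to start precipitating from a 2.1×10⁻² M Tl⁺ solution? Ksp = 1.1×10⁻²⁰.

2.5×10⁻¹⁷ M

Precipitation of each salt begins when its ion product equals Ksp.
Tl₂S(s) ⇌ 2 Tl⁺(aq) + S²⁻(aq)
Ksp = [Tl⁺]^2[S²⁻] = [S²⁻](2.1×10⁻²)^2
[S²⁻] = 1.1×10⁻²⁰ / (2.1×10⁻²)^2 = 2.5×10⁻¹⁷
[S²⁻] = 2.5×10⁻¹⁷ M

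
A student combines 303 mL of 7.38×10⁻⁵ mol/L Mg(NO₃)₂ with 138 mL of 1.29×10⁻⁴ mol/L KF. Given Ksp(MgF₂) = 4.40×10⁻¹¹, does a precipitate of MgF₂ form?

Total volume after mixing = 303 + 138 = 441 mL.
[Mg²⁺] = (7.38×10⁻⁵)(303)/441 = 5.07×10⁻⁵ mol/L
[F⁻] = (1.29×10⁻⁴)(138)/441 = 4.04×10⁻⁵ mol/L
Q = [Mg²⁺][F⁻]^2 = 8.26×10⁻¹⁴
Q = 8.26×10⁻¹⁴ < Ksp = 4.40×10⁻¹¹, so the solution is unsaturated and no precipitate forms.

No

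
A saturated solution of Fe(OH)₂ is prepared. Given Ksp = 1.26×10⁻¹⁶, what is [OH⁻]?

Fe(OH)₂(s) ⇌ Fe²⁺(aq) + 2 OH⁻(aq)
If s mol/L of Fe(OH)₂ dissolves, [Fe²⁺] = s and [OH⁻] = 2s.
Ksp = [Fe²⁺][OH⁻]^2 = s · (2s)^2 = 4s^3 = 1.26×10⁻¹⁶
s = 3.16×10⁻⁶ mol/L
[OH⁻] = 2s = 6.32×10⁻⁶ mol/L

6.32×10⁻⁶ M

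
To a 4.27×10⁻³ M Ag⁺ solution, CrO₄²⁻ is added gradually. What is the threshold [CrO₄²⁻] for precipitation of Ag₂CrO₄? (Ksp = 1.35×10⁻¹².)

Precipitation of each salt begins when its ion product equals Ksp.
Ag₂CrO₄(s) ⇌ 2 Ag⁺(aq) + CrO₄²⁻(aq)
Ksp = [Ag⁺]^2[CrO₄²⁻] = [CrO₄²⁻](4.27×10⁻³)^2
[CrO₄²⁻] = 1.35×10⁻¹² / (4.27×10⁻³)^2 = 7.40×10⁻⁸
[CrO₄²⁻] = 7.40×10⁻⁸ M

7.40×10⁻⁸ M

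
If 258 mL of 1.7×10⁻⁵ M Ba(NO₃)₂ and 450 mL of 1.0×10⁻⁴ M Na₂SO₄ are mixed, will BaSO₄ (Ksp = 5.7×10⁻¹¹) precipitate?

Yes

After mixing, V = 258 mL + 450 mL = 708 mL.
[Ba²⁺] = (1.7×10⁻⁵)(258)/708 = 6.2×10⁻⁶ M
[SO₄²⁻] = (1.0×10⁻⁴)(450)/708 = 6.4×10⁻⁵ M
Q = [Ba²⁺][SO₄²⁻] = 3.9×10⁻¹⁰
Because Q > Ksp (3.9×10⁻¹⁰ vs 5.7×10⁻¹¹), a precipitate of BaSO₄ forms.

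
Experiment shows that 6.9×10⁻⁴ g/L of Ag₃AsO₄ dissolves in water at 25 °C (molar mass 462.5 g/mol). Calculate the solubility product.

Ksp = 1.3×10⁻²²

Molar solubility s = (6.9×10⁻⁴ g/L) / (462.5 g/mol) = 1.492×10⁻⁶ mol/L
Ag₃AsO₄(s) ⇌ 3 Ag⁺(aq) + AsO₄³⁻(aq)
For each mole of Ag₃AsO₄ that dissolves per liter, [Ag⁺] = 3s and [AsO₄³⁻] = s; let s denote this solubility.
Ksp = [Ag⁺]^3[AsO₄³⁻] = (3s)^3 · s = 27s^4
Ksp = 27 × (1.492×10⁻⁶)^4 = 1.3×10⁻²²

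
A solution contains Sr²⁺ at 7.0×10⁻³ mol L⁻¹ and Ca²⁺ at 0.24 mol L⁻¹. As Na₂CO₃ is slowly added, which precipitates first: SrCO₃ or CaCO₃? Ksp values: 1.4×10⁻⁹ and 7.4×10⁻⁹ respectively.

CaCO₃

Precipitation begins when Q = Ksp.
For SrCO₃: [CO₃²⁻] = (Ksp/[Sr²⁺]) = 2.0×10⁻⁷ mol L⁻¹
For CaCO₃: [CO₃²⁻] = (Ksp/[Ca²⁺]) = 3.1×10⁻⁸ mol L⁻¹
Since CaCO₃ needs less CO₃²⁻ to reach saturation, it precipitates first.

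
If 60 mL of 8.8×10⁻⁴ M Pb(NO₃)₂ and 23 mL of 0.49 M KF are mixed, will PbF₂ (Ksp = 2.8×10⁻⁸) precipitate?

Yes

After mixing, V = 60 mL + 23 mL = 83 mL.
[Pb²⁺] = (8.8×10⁻⁴)(60)/83 = 6.4×10⁻⁴ M
[F⁻] = (0.49)(23)/83 = 0.14 M
Q = [Pb²⁺][F⁻]^2 = 1.2×10⁻⁵
Q = 1.2×10⁻⁵ > Ksp = 2.8×10⁻⁸, so the solution is supersaturated and PbF₂ precipitates.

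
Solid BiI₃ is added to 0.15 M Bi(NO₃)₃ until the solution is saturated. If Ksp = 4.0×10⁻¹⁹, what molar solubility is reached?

4.6×10⁻⁷ M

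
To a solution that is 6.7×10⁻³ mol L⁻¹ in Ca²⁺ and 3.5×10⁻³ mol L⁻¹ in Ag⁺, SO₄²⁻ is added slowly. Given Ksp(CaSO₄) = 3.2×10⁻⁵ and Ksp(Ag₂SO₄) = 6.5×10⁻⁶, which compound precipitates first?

CaSO₄

Precipitation begins when Q = Ksp.
For CaSO₄: [SO₄²⁻] = (Ksp/[Ca²⁺]) = 4.8×10⁻³ mol L⁻¹
For Ag₂SO₄: [SO₄²⁻] = (Ksp/[Ag⁺]^2) = 0.53 mol L⁻¹
CaSO₄ requires the lower [SO₄²⁻], so it precipitates first.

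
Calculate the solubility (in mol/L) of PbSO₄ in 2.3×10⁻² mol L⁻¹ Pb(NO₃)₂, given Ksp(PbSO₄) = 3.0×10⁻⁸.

1.3×10⁻⁶ M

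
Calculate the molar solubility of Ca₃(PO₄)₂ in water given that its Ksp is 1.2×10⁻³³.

1.0×10⁻⁷ M

Ca₃(PO₄)₂(s) ⇌ 3 Ca²⁺(aq) + 2 PO₄³⁻(aq)
For each mole of Ca₃(PO₄)₂ that dissolves per liter, [Ca²⁺] = 3s and [PO₄³⁻] = 2s; let s denote this solubility.
Ksp = [Ca²⁺]^3[PO₄³⁻]^2 = (3s)^3 · (2s)^2 = 108s^5
108s^5 = 1.2×10⁻³³  ⇒  s^5 = 1.1×10⁻³⁵
s = (1.1×10⁻³⁵)^(1/5) = 1.0×10⁻⁷ M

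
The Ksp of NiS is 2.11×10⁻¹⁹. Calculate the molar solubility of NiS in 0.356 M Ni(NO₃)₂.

5.93×10⁻¹⁹ M

NiS(s) ⇌ Ni²⁺(aq) + S²⁻(aq)
The solution already contains Ni²⁺ at 0.356 M. Let s be the molar solubility of NiS.
[Ni²⁺] ≈ 0.356 M (common ion dominates); [S²⁻] = s.
Ksp = [Ni²⁺][S²⁻] = (0.356)s
s = 2.11×10⁻¹⁹ / (0.356) = 5.93×10⁻¹⁹
s = 5.93×10⁻¹⁹ M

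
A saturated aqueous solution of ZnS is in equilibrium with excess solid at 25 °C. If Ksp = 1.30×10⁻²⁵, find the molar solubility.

3.61×10⁻¹³ M

ZnS(s) ⇌ Zn²⁺(aq) + S²⁻(aq)
Let s be the molar solubility. Then [Zn²⁺] = s and [S²⁻] = s.
Ksp = [Zn²⁺][S²⁻] = s · s = s^2
s^2 = 1.30×10⁻²⁵
s = (1.30×10⁻²⁵)^(1/2) = 3.61×10⁻¹³ mol L⁻¹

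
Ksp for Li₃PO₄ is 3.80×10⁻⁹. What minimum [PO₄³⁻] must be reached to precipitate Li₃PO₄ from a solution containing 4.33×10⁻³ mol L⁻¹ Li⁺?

4.68×10⁻² M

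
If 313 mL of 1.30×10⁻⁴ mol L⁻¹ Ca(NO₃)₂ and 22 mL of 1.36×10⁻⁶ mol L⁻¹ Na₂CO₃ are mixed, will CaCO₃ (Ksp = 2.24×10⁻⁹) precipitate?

After mixing, V = 313 mL + 22 mL = 335 mL.
[Ca²⁺] = (1.30×10⁻⁴)(313)/335 = 1.21×10⁻⁴ mol L⁻¹
[CO₃²⁻] = (1.36×10⁻⁶)(22)/335 = 8.93×10⁻⁸ mol L⁻¹
Q = [Ca²⁺][CO₃²⁻] = 1.08×10⁻¹¹
Q < Ksp (1.08×10⁻¹¹ vs 2.24×10⁻⁹); the solution remains unsaturated and no precipitate forms.

No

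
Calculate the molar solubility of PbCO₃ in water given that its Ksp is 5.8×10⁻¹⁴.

PbCO₃(s) ⇌ Pb²⁺(aq) + CO₃²⁻(aq)
For each mole of PbCO₃ that dissolves per liter, [Pb²⁺] = s and [CO₃²⁻] = s; let s denote this solubility.
Ksp = [Pb²⁺][CO₃²⁻] = s · s = s^2
s^2 = 5.8×10⁻¹⁴
s = 2.4×10⁻⁷ mol L⁻¹

2.4×10⁻⁷ M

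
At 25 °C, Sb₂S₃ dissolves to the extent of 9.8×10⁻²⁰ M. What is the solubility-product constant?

Ksp = 9.8×10⁻⁹⁴

Sb₂S₃(s) ⇌ 2 Sb³⁺(aq) + 3 S²⁻(aq)
Call the molar solubility s, so that [Sb³⁺] = 2s and [S²⁻] = 3s.
Ksp = [Sb³⁺]^2[S²⁻]^3 = (2s)^2 · (3s)^3 = 108s^5
Ksp = 108 × (9.8×10⁻²⁰)^5 = 9.8×10⁻⁹⁴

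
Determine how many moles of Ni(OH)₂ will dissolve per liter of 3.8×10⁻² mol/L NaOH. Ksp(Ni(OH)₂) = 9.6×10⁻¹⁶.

Ni(OH)₂(s) ⇌ Ni²⁺(aq) + 2 OH⁻(aq)
The solution already contains OH⁻ at 3.8×10⁻² mol/L. Let s be the molar solubility of Ni(OH)₂.
[OH⁻] ≈ 3.8×10⁻² mol/L (common ion dominates); [Ni²⁺] = s.
Ksp = [Ni²⁺][OH⁻]^2 = s(3.8×10⁻²)^2
s = 9.6×10⁻¹⁶ / (3.8×10⁻²)^2 = 6.6×10⁻¹³
s = 6.6×10⁻¹³ mol/L

6.6×10⁻¹³ M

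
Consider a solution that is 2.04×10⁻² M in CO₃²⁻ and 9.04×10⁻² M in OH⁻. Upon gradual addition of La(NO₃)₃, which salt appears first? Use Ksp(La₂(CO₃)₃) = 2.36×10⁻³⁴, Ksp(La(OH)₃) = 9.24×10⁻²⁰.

La(OH)₃

Precipitation begins when Q = Ksp.
For La₂(CO₃)₃: [La³⁺] = (Ksp/[CO₃²⁻]^3)^(1/2) = 5.27×10⁻¹⁵ M
For La(OH)₃: [La³⁺] = (Ksp/[OH⁻]^3) = 1.25×10⁻¹⁶ M
Since La(OH)₃ needs less La³⁺ to reach saturation, it precipitates first.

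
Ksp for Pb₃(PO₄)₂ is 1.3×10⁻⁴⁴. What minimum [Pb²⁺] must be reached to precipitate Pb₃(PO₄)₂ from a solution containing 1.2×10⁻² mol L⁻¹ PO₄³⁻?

4.5×10⁻¹⁴ M

A salt starts to precipitate once the ion product Q reaches its Ksp.
Pb₃(PO₄)₂(s) ⇌ 3 Pb²⁺(aq) + 2 PO₄³⁻(aq)
Ksp = [Pb²⁺]^3[PO₄³⁻]^2 = [Pb²⁺]^3(1.2×10⁻²)^2
[Pb²⁺]^3 = 1.3×10⁻⁴⁴ / (1.2×10⁻²)^2 = 9.0×10⁻⁴¹
[Pb²⁺] = 4.5×10⁻¹⁴ mol L⁻¹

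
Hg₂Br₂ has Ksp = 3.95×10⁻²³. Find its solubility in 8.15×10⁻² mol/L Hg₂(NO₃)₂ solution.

1.10×10⁻¹¹ M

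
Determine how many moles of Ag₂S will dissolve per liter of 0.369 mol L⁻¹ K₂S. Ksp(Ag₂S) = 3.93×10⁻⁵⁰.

Ag₂S(s) ⇌ 2 Ag⁺(aq) + S²⁻(aq)
With S²⁻ already at 0.369 mol L⁻¹ and s small, take [S²⁻] ≈ 0.369 mol L⁻¹ and [Ag⁺] = 2s.
Ksp = [Ag⁺]^2[S²⁻] = (2s)^2(0.369)
(2s)^2 = 3.93×10⁻⁵⁰ / (0.369) = 1.07×10⁻⁴⁹
s = 1.63×10⁻²⁵ mol L⁻¹

1.63×10⁻²⁵ M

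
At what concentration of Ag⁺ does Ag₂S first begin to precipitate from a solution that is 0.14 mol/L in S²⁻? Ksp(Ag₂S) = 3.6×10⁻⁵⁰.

5.1×10⁻²⁵ M

Precipitation begins when Q = Ksp.
Ag₂S(s) ⇌ 2 Ag⁺(aq) + S²⁻(aq)
Ksp = [Ag⁺]^2[S²⁻] = [Ag⁺]^2(0.14)
[Ag⁺]^2 = 3.6×10⁻⁵⁰ / (0.14) = 2.6×10⁻⁴⁹
[Ag⁺] = 5.1×10⁻²⁵ mol/L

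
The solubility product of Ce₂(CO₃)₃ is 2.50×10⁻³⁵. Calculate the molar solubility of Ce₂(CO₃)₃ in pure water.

Ce₂(CO₃)₃(s) ⇌ 2 Ce³⁺(aq) + 3 CO₃²⁻(aq)
Let s be the molar solubility. Then [Ce³⁺] = 2s and [CO₃²⁻] = 3s.
Ksp = [Ce³⁺]^2[CO₃²⁻]^3 = (2s)^2 · (3s)^3 = 108s^5
108s^5 = 2.50×10⁻³⁵  ⇒  s^5 = 2.31×10⁻³⁷
s = (2.31×10⁻³⁷)^(1/5) = 4.71×10⁻⁸ M

4.71×10⁻⁸ M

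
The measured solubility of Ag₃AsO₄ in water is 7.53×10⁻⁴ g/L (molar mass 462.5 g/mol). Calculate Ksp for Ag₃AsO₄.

s = (7.53×10⁻⁴ g L⁻¹)/(462.5 g mol⁻¹) = 1.6281×10⁻⁶ M
Ag₃AsO₄(s) ⇌ 3 Ag⁺(aq) + AsO₄³⁻(aq)
Let s be the molar solubility. Then [Ag⁺] = 3s and [AsO₄³⁻] = s.
Ksp = [Ag⁺]^3[AsO₄³⁻] = (3s)^3 · s = 27s^4
Ksp = 27 × (1.6281×10⁻⁶)^4 = 1.90×10⁻²²

Ksp = 1.90×10⁻²²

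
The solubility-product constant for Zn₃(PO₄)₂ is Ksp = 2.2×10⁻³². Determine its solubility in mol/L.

Zn₃(PO₄)₂(s) ⇌ 3 Zn²⁺(aq) + 2 PO₄³⁻(aq)
If s mol/L of Zn₃(PO₄)₂ dissolves, [Zn²⁺] = 3s and [PO₄³⁻] = 2s.
Ksp = [Zn²⁺]^3[PO₄³⁻]^2 = (3s)^3 · (2s)^2 = 108s^5
108s^5 = 2.2×10⁻³²  ⇒  s^5 = 2.0×10⁻³⁴
Taking the 5th root, s = 1.8×10⁻⁷ M.

1.8×10⁻⁷ M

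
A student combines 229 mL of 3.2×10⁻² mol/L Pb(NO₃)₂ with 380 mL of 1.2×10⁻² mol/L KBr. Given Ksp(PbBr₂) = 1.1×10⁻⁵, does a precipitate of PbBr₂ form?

After mixing, V = 229 mL + 380 mL = 609 mL.
[Pb²⁺] = (3.2×10⁻²)(229)/609 = 1.2×10⁻² mol/L
[Br⁻] = (1.2×10⁻²)(380)/609 = 7.5×10⁻³ mol/L
Q = [Pb²⁺][Br⁻]^2 = 6.7×10⁻⁷
Q < Ksp (6.7×10⁻⁷ vs 1.1×10⁻⁵); the solution remains unsaturated and no precipitate forms.

No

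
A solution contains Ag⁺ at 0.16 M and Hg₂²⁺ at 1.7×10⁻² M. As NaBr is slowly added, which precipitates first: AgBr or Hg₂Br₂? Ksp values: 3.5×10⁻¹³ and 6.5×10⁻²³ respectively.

The threshold for precipitation is Q = Ksp.
For AgBr: [Br⁻] = (Ksp/[Ag⁺]) = 2.2×10⁻¹² M
For Hg₂Br₂: [Br⁻] = (Ksp/[Hg₂²⁺])^(1/2) = 6.2×10⁻¹¹ M
The smaller threshold [Br⁻] is reached first, so AgBr precipitates first.

AgBr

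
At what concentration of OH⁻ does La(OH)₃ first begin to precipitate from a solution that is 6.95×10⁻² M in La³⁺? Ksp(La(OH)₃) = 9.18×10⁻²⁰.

1.10×10⁻⁶ M

Precipitation of each salt begins when its ion product equals Ksp.
La(OH)₃(s) ⇌ La³⁺(aq) + 3 OH⁻(aq)
Ksp = [La³⁺][OH⁻]^3 = [OH⁻]^3(6.95×10⁻²)
[OH⁻]^3 = 9.18×10⁻²⁰ / (6.95×10⁻²) = 1.32×10⁻¹⁸
[OH⁻] = 1.10×10⁻⁶ M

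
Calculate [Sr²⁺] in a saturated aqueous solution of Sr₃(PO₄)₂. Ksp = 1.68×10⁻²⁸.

3.28×10⁻⁶ M

Sr₃(PO₄)₂(s) ⇌ 3 Sr²⁺(aq) + 2 PO₄³⁻(aq)
Call the molar solubility s, so that [Sr²⁺] = 3s and [PO₄³⁻] = 2s.
Ksp = [Sr²⁺]^3[PO₄³⁻]^2 = (3s)^3 · (2s)^2 = 108s^5 = 1.68×10⁻²⁸
s = 1.09×10⁻⁶ mol L⁻¹
[Sr²⁺] = 3s = 3.28×10⁻⁶ mol L⁻¹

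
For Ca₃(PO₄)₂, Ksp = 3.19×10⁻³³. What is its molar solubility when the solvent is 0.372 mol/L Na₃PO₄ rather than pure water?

Ca₃(PO₄)₂(s) ⇌ 3 Ca²⁺(aq) + 2 PO₄³⁻(aq)
Let s be the solubility of Ca₃(PO₄)₂ here. The common ion gives [PO₄³⁻] ≈ 0.372 mol/L, and [Ca²⁺] = 3s.
Ksp = [Ca²⁺]^3[PO₄³⁻]^2 = (3s)^3(0.372)^2
(3s)^3 = 3.19×10⁻³³ / (0.372)^2 = 2.31×10⁻³²
s = 9.49×10⁻¹² mol/L

9.49×10⁻¹² M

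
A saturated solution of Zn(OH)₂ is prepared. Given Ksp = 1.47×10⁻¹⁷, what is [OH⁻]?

Zn(OH)₂(s) ⇌ Zn²⁺(aq) + 2 OH⁻(aq)
Let s be the molar solubility. Then [Zn²⁺] = s and [OH⁻] = 2s.
Ksp = [Zn²⁺][OH⁻]^2 = s · (2s)^2 = 4s^3 = 1.47×10⁻¹⁷
s = 1.54×10⁻⁶ M
[OH⁻] = 2s = 3.09×10⁻⁶ M

3.09×10⁻⁶ M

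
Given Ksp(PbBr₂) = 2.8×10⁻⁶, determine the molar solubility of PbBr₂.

PbBr₂(s) ⇌ Pb²⁺(aq) + 2 Br⁻(aq)
If s mol/L of PbBr₂ dissolves, [Pb²⁺] = s and [Br⁻] = 2s.
Ksp = [Pb²⁺][Br⁻]^2 = s · (2s)^2 = 4s^3
4s^3 = 2.8×10⁻⁶  ⇒  s^3 = 7.0×10⁻⁷
Taking the 3rd root, s = 8.9×10⁻³ M.

8.9×10⁻³ M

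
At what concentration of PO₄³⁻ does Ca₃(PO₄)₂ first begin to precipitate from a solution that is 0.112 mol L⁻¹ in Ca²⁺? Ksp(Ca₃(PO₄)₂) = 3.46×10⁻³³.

1.57×10⁻¹⁵ M

Precipitation of each salt begins when its ion product equals Ksp.
Ca₃(PO₄)₂(s) ⇌ 3 Ca²⁺(aq) + 2 PO₄³⁻(aq)
Ksp = [Ca²⁺]^3[PO₄³⁻]^2 = [PO₄³⁻]^2(0.112)^3
[PO₄³⁻]^2 = 3.46×10⁻³³ / (0.112)^3 = 2.46×10⁻³⁰
[PO₄³⁻] = 1.57×10⁻¹⁵ mol L⁻¹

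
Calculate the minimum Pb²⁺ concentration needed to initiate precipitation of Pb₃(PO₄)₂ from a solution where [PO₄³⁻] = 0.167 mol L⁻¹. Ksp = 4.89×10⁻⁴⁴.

Each salt precipitates once Q = Ksp for that salt.
Pb₃(PO₄)₂(s) ⇌ 3 Pb²⁺(aq) + 2 PO₄³⁻(aq)
Ksp = [Pb²⁺]^3[PO₄³⁻]^2 = [Pb²⁺]^3(0.167)^2
[Pb²⁺]^3 = 4.89×10⁻⁴⁴ / (0.167)^2 = 1.75×10⁻⁴²
[Pb²⁺] = 1.21×10⁻¹⁴ mol L⁻¹

1.21×10⁻¹⁴ M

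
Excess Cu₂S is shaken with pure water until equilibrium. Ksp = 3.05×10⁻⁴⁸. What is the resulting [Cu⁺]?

Cu₂S(s) ⇌ 2 Cu⁺(aq) + S²⁻(aq)
For each mole of Cu₂S that dissolves per liter, [Cu⁺] = 2s and [S²⁻] = s; let s denote this solubility.
Ksp = [Cu⁺]^2[S²⁻] = (2s)^2 · s = 4s^3 = 3.05×10⁻⁴⁸
s = 9.14×10⁻¹⁷ mol L⁻¹
[Cu⁺] = 2s = 1.83×10⁻¹⁶ mol L⁻¹

1.83×10⁻¹⁶ M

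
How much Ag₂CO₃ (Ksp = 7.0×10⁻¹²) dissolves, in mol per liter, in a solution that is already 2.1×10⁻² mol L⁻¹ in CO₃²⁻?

9.1×10⁻⁶ M

Ag₂CO₃(s) ⇌ 2 Ag⁺(aq) + CO₃²⁻(aq)
The solution already contains CO₃²⁻ at 2.1×10⁻² mol L⁻¹. Let s be the molar solubility of Ag₂CO₃.
[CO₃²⁻] ≈ 2.1×10⁻² mol L⁻¹ (common ion dominates); [Ag⁺] = 2s.
Ksp = [Ag⁺]^2[CO₃²⁻] = (2s)^2(2.1×10⁻²)
(2s)^2 = 7.0×10⁻¹² / (2.1×10⁻²) = 3.3×10⁻¹⁰
s = 9.1×10⁻⁶ mol L⁻¹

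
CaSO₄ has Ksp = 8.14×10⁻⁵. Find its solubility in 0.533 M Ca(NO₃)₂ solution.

1.53×10⁻⁴ M

CaSO₄(s) ⇌ Ca²⁺(aq) + SO₄²⁻(aq)
The solution already contains Ca²⁺ at 0.533 M. Let s be the molar solubility of CaSO₄.
[Ca²⁺] ≈ 0.533 M (common ion dominates); [SO₄²⁻] = s.
Ksp = [Ca²⁺][SO₄²⁻] = (0.533)s
s = 8.14×10⁻⁵ / (0.533) = 1.53×10⁻⁴
s = 1.53×10⁻⁴ M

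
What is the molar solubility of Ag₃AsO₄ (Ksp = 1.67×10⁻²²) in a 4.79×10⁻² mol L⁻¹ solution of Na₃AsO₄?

5.05×10⁻⁸ M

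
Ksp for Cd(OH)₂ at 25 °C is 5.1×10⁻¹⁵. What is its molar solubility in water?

1.1×10⁻⁵ M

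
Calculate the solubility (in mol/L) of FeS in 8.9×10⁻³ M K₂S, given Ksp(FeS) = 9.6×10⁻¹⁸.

1.1×10⁻¹⁵ M

FeS(s) ⇌ Fe²⁺(aq) + S²⁻(aq)
Let s be the solubility of FeS here. The common ion gives [S²⁻] ≈ 8.9×10⁻³ M, and [Fe²⁺] = s.
Ksp = [Fe²⁺][S²⁻] = s(8.9×10⁻³)
s = 9.6×10⁻¹⁸ / (8.9×10⁻³) = 1.1×10⁻¹⁵
s = 1.1×10⁻¹⁵ M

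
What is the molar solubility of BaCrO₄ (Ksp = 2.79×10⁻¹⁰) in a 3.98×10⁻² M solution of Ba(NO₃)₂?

7.01×10⁻⁹ M

BaCrO₄(s) ⇌ Ba²⁺(aq) + CrO₄²⁻(aq)
The solution already contains Ba²⁺ at 3.98×10⁻² M. Let s be the molar solubility of BaCrO₄.
[Ba²⁺] ≈ 3.98×10⁻² M (common ion dominates); [CrO₄²⁻] = s.
Ksp = [Ba²⁺][CrO₄²⁻] = (3.98×10⁻²)s
s = 2.79×10⁻¹⁰ / (3.98×10⁻²) = 7.01×10⁻⁹
s = 7.01×10⁻⁹ M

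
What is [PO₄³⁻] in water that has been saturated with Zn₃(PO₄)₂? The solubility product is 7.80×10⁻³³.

2.97×10⁻⁷ M

Zn₃(PO₄)₂(s) ⇌ 3 Zn²⁺(aq) + 2 PO₄³⁻(aq)
Let s be the molar solubility. Then [Zn²⁺] = 3s and [PO₄³⁻] = 2s.
Ksp = [Zn²⁺]^3[PO₄³⁻]^2 = (3s)^3 · (2s)^2 = 108s^5 = 7.80×10⁻³³
s = 1.49×10⁻⁷ mol/L
[PO₄³⁻] = 2s = 2.97×10⁻⁷ mol/L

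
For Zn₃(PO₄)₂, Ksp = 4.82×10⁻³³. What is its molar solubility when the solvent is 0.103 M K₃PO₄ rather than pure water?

2.56×10⁻¹¹ M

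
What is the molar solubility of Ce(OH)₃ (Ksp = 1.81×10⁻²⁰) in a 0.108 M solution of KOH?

Ce(OH)₃(s) ⇌ Ce³⁺(aq) + 3 OH⁻(aq)
OH⁻ is already present at 0.108 M. If s mol/L of Ce(OH)₃ dissolves, [Ce³⁺] = s while [OH⁻] ≈ 0.108 M.
Ksp = [Ce³⁺][OH⁻]^3 = s(0.108)^3
s = 1.81×10⁻²⁰ / (0.108)^3 = 1.44×10⁻¹⁷
s = 1.44×10⁻¹⁷ M

1.44×10⁻¹⁷ M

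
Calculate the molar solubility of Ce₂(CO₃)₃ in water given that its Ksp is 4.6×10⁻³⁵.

5.3×10⁻⁸ M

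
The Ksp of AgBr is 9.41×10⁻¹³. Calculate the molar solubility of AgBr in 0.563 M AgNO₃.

AgBr(s) ⇌ Ag⁺(aq) + Br⁻(aq)
Let s be the solubility of AgBr here. The common ion gives [Ag⁺] ≈ 0.563 M, and [Br⁻] = s.
Ksp = [Ag⁺][Br⁻] = (0.563)s
s = 9.41×10⁻¹³ / (0.563) = 1.67×10⁻¹²
s = 1.67×10⁻¹² M

1.67×10⁻¹² M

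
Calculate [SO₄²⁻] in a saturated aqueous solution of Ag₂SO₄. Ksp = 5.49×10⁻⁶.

1.11×10⁻² M

Ag₂SO₄(s) ⇌ 2 Ag⁺(aq) + SO₄²⁻(aq)
If s mol/L of Ag₂SO₄ dissolves, [Ag⁺] = 2s and [SO₄²⁻] = s.
Ksp = [Ag⁺]^2[SO₄²⁻] = (2s)^2 · s = 4s^3 = 5.49×10⁻⁶
s = 1.11×10⁻² M
[SO₄²⁻] = s = 1.11×10⁻² M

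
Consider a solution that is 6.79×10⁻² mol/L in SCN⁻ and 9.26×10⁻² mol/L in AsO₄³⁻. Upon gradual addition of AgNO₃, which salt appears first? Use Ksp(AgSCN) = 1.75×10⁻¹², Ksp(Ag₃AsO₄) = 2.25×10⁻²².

Precipitation begins when Q = Ksp.
For AgSCN: [Ag⁺] = (Ksp/[SCN⁻]) = 2.58×10⁻¹¹ mol/L
For Ag₃AsO₄: [Ag⁺] = (Ksp/[AsO₄³⁻])^(1/3) = 1.34×10⁻⁷ mol/L
Since AgSCN needs less Ag⁺ to reach saturation, it precipitates first.

AgSCN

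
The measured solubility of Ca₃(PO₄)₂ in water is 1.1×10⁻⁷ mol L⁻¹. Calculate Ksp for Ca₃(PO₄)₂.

Ksp = 1.7×10⁻³³

Ca₃(PO₄)₂(s) ⇌ 3 Ca²⁺(aq) + 2 PO₄³⁻(aq)
Let s be the molar solubility. Then [Ca²⁺] = 3s and [PO₄³⁻] = 2s.
Ksp = [Ca²⁺]^3[PO₄³⁻]^2 = (3s)^3 · (2s)^2 = 108s^5
Ksp = 108 × (1.1×10⁻⁷)^5 = 1.7×10⁻³³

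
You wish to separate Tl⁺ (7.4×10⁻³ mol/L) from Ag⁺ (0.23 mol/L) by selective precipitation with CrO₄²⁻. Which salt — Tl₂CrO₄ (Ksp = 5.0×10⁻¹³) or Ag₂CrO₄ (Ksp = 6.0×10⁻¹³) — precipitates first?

Ag₂CrO₄

A salt starts to precipitate once the ion product Q reaches its Ksp.
For Tl₂CrO₄: [CrO₄²⁻] = (Ksp/[Tl⁺]^2) = 9.1×10⁻⁹ mol/L
For Ag₂CrO₄: [CrO₄²⁻] = (Ksp/[Ag⁺]^2) = 1.1×10⁻¹¹ mol/L
Since Ag₂CrO₄ needs less CrO₄²⁻ to reach saturation, it precipitates first.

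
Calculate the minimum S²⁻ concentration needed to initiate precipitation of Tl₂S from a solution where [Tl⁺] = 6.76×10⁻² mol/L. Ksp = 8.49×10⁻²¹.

1.86×10⁻¹⁸ M

Each salt precipitates once Q = Ksp for that salt.
Tl₂S(s) ⇌ 2 Tl⁺(aq) + S²⁻(aq)
Ksp = [Tl⁺]^2[S²⁻] = [S²⁻](6.76×10⁻²)^2
[S²⁻] = 8.49×10⁻²¹ / (6.76×10⁻²)^2 = 1.86×10⁻¹⁸
[S²⁻] = 1.86×10⁻¹⁸ mol/L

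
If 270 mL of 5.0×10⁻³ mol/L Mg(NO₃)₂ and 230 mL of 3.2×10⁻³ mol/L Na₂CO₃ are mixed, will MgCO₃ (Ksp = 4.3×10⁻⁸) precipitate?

Total volume after mixing = 270 + 230 = 500 mL.
[Mg²⁺] = (5.0×10⁻³)(270)/500 = 2.7×10⁻³ mol/L
[CO₃²⁻] = (3.2×10⁻³)(230)/500 = 1.5×10⁻³ mol/L
Q = [Mg²⁺][CO₃²⁻] = 4.0×10⁻⁶
Because Q > Ksp (4.0×10⁻⁶ vs 4.3×10⁻⁸), a precipitate of MgCO₃ forms.

Yes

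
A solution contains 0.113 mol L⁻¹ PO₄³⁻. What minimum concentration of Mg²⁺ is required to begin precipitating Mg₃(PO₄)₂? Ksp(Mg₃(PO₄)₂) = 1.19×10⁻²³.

Precipitation begins when Q = Ksp.
Mg₃(PO₄)₂(s) ⇌ 3 Mg²⁺(aq) + 2 PO₄³⁻(aq)
Ksp = [Mg²⁺]^3[PO₄³⁻]^2 = [Mg²⁺]^3(0.113)^2
[Mg²⁺]^3 = 1.19×10⁻²³ / (0.113)^2 = 9.32×10⁻²²
[Mg²⁺] = 9.77×10⁻⁸ mol L⁻¹

9.77×10⁻⁸ M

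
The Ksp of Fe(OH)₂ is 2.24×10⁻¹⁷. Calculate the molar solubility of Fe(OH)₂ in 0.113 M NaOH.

Fe(OH)₂(s) ⇌ Fe²⁺(aq) + 2 OH⁻(aq)
Let s be the solubility of Fe(OH)₂ here. The common ion gives [OH⁻] ≈ 0.113 M, and [Fe²⁺] = s.
Ksp = [Fe²⁺][OH⁻]^2 = s(0.113)^2
s = 2.24×10⁻¹⁷ / (0.113)^2 = 1.75×10⁻¹⁵
s = 1.75×10⁻¹⁵ M

1.75×10⁻¹⁵ M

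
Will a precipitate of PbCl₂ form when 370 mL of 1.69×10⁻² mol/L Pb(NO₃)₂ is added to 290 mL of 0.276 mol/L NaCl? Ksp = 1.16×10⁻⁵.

Yes

Total volume after mixing = 370 + 290 = 660 mL.
[Pb²⁺] = (1.69×10⁻²)(370)/660 = 9.47×10⁻³ mol/L
[Cl⁻] = (0.276)(290)/660 = 0.121 mol/L
Q = [Pb²⁺][Cl⁻]^2 = 1.39×10⁻⁴
Since Q (1.39×10⁻⁴) exceeds Ksp (1.16×10⁻⁵), PbCl₂ will precipitate.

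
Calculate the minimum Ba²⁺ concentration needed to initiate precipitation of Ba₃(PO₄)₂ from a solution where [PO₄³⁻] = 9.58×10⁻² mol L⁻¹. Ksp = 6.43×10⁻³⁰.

8.88×10⁻¹⁰ M

The threshold for precipitation is Q = Ksp.
Ba₃(PO₄)₂(s) ⇌ 3 Ba²⁺(aq) + 2 PO₄³⁻(aq)
Ksp = [Ba²⁺]^3[PO₄³⁻]^2 = [Ba²⁺]^3(9.58×10⁻²)^2
[Ba²⁺]^3 = 6.43×10⁻³⁰ / (9.58×10⁻²)^2 = 7.01×10⁻²⁸
[Ba²⁺] = 8.88×10⁻¹⁰ mol L⁻¹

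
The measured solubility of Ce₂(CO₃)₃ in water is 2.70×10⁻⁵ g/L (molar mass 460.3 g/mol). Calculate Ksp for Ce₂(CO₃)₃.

Ksp = 7.50×10⁻³⁵

s = (2.70×10⁻⁵ g L⁻¹)/(460.3 g mol⁻¹) = 5.8657×10⁻⁸ M
Ce₂(CO₃)₃(s) ⇌ 2 Ce³⁺(aq) + 3 CO₃²⁻(aq)
Let s be the molar solubility. Then [Ce³⁺] = 2s and [CO₃²⁻] = 3s.
Ksp = [Ce³⁺]^2[CO₃²⁻]^3 = (2s)^2 · (3s)^3 = 108s^5
Ksp = 108 × (5.8657×10⁻⁸)^5 = 7.50×10⁻³⁵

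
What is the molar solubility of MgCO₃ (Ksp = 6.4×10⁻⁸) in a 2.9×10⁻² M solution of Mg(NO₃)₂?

MgCO₃(s) ⇌ Mg²⁺(aq) + CO₃²⁻(aq)
Mg²⁺ is already present at 2.9×10⁻² M. If s mol/L of MgCO₃ dissolves, [CO₃²⁻] = s while [Mg²⁺] ≈ 2.9×10⁻² M.
Ksp = [Mg²⁺][CO₃²⁻] = (2.9×10⁻²)s
s = 6.4×10⁻⁸ / (2.9×10⁻²) = 2.2×10⁻⁶
s = 2.2×10⁻⁶ M

2.2×10⁻⁶ M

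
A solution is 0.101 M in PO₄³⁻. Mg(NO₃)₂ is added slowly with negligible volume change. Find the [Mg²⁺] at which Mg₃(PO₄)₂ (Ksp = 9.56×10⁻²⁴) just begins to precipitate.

9.79×10⁻⁸ M

A salt starts to precipitate once the ion product Q reaches its Ksp.
Mg₃(PO₄)₂(s) ⇌ 3 Mg²⁺(aq) + 2 PO₄³⁻(aq)
Ksp = [Mg²⁺]^3[PO₄³⁻]^2 = [Mg²⁺]^3(0.101)^2
[Mg²⁺]^3 = 9.56×10⁻²⁴ / (0.101)^2 = 9.37×10⁻²²
[Mg²⁺] = 9.79×10⁻⁸ M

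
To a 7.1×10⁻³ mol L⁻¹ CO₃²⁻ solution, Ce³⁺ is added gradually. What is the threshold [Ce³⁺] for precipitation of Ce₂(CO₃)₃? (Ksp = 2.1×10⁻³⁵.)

7.7×10⁻¹⁵ M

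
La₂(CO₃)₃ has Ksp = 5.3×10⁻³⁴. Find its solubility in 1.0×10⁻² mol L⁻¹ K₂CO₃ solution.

1.2×10⁻¹⁴ M

La₂(CO₃)₃(s) ⇌ 2 La³⁺(aq) + 3 CO₃²⁻(aq)
The solution already contains CO₃²⁻ at 1.0×10⁻² mol L⁻¹. Let s be the molar solubility of La₂(CO₃)₃.
[CO₃²⁻] ≈ 1.0×10⁻² mol L⁻¹ (common ion dominates); [La³⁺] = 2s.
Ksp = [La³⁺]^2[CO₃²⁻]^3 = (2s)^2(1.0×10⁻²)^3
(2s)^2 = 5.3×10⁻³⁴ / (1.0×10⁻²)^3 = 5.3×10⁻²⁸
s = 1.2×10⁻¹⁴ mol L⁻¹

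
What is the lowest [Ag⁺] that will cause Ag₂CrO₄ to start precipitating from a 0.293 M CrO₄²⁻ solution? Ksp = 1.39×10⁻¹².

Each salt precipitates once Q = Ksp for that salt.
Ag₂CrO₄(s) ⇌ 2 Ag⁺(aq) + CrO₄²⁻(aq)
Ksp = [Ag⁺]^2[CrO₄²⁻] = [Ag⁺]^2(0.293)
[Ag⁺]^2 = 1.39×10⁻¹² / (0.293) = 4.74×10⁻¹²
[Ag⁺] = 2.18×10⁻⁶ M

2.18×10⁻⁶ M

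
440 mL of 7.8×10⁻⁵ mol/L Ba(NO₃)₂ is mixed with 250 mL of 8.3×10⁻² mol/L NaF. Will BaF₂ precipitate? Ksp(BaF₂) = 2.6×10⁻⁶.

The combined volume is 690 mL.
[Ba²⁺] = (7.8×10⁻⁵)(440)/690 = 5.0×10⁻⁵ mol/L
[F⁻] = (8.3×10⁻²)(250)/690 = 3.0×10⁻² mol/L
Q = [Ba²⁺][F⁻]^2 = 4.5×10⁻⁸
Q < Ksp (4.5×10⁻⁸ vs 2.6×10⁻⁶); the solution remains unsaturated and no precipitate forms.

No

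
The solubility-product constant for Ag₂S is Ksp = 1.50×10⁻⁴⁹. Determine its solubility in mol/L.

3.35×10⁻¹⁷ M

Ag₂S(s) ⇌ 2 Ag⁺(aq) + S²⁻(aq)
Call the molar solubility s, so that [Ag⁺] = 2s and [S²⁻] = s.
Ksp = [Ag⁺]^2[S²⁻] = (2s)^2 · s = 4s^3
4s^3 = 1.50×10⁻⁴⁹  ⇒  s^3 = 3.75×10⁻⁵⁰
Taking the 3rd root, s = 3.35×10⁻¹⁷ mol L⁻¹.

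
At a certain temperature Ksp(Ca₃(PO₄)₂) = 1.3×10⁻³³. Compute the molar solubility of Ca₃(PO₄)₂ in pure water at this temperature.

Ca₃(PO₄)₂(s) ⇌ 3 Ca²⁺(aq) + 2 PO₄³⁻(aq)
Call the molar solubility s, so that [Ca²⁺] = 3s and [PO₄³⁻] = 2s.
Ksp = [Ca²⁺]^3[PO₄³⁻]^2 = (3s)^3 · (2s)^2 = 108s^5
108s^5 = 1.3×10⁻³³  ⇒  s^5 = 1.2×10⁻³⁵
s = (1.2×10⁻³⁵)^(1/5) = 1.0×10⁻⁷ mol L⁻¹

1.0×10⁻⁷ M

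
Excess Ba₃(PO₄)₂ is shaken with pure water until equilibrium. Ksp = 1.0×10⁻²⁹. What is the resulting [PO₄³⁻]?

Ba₃(PO₄)₂(s) ⇌ 3 Ba²⁺(aq) + 2 PO₄³⁻(aq)
For each mole of Ba₃(PO₄)₂ that dissolves per liter, [Ba²⁺] = 3s and [PO₄³⁻] = 2s; let s denote this solubility.
Ksp = [Ba²⁺]^3[PO₄³⁻]^2 = (3s)^3 · (2s)^2 = 108s^5 = 1.0×10⁻²⁹
s = 6.2×10⁻⁷ M
[PO₄³⁻] = 2s = 1.2×10⁻⁶ M

1.2×10⁻⁶ M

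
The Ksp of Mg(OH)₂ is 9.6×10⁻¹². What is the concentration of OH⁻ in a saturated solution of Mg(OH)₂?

2.7×10⁻⁴ M

Mg(OH)₂(s) ⇌ Mg²⁺(aq) + 2 OH⁻(aq)
If s mol/L of Mg(OH)₂ dissolves, [Mg²⁺] = s and [OH⁻] = 2s.
Ksp = [Mg²⁺][OH⁻]^2 = s · (2s)^2 = 4s^3 = 9.6×10⁻¹²
s = 1.3×10⁻⁴ M
[OH⁻] = 2s = 2.7×10⁻⁴ M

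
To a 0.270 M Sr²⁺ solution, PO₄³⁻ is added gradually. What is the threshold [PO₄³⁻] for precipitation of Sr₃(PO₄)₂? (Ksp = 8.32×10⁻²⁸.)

2.06×10⁻¹³ M

Each salt precipitates once Q = Ksp for that salt.
Sr₃(PO₄)₂(s) ⇌ 3 Sr²⁺(aq) + 2 PO₄³⁻(aq)
Ksp = [Sr²⁺]^3[PO₄³⁻]^2 = [PO₄³⁻]^2(0.270)^3
[PO₄³⁻]^2 = 8.32×10⁻²⁸ / (0.270)^3 = 4.23×10⁻²⁶
[PO₄³⁻] = 2.06×10⁻¹³ M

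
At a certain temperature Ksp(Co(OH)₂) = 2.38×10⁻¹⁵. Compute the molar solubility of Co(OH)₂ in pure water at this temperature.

Co(OH)₂(s) ⇌ Co²⁺(aq) + 2 OH⁻(aq)
If s mol/L of Co(OH)₂ dissolves, [Co²⁺] = s and [OH⁻] = 2s.
Ksp = [Co²⁺][OH⁻]^2 = s · (2s)^2 = 4s^3
4s^3 = 2.38×10⁻¹⁵  ⇒  s^3 = 5.95×10⁻¹⁶
s = (5.95×10⁻¹⁶)^(1/3) = 8.41×10⁻⁶ mol/L

8.41×10⁻⁶ M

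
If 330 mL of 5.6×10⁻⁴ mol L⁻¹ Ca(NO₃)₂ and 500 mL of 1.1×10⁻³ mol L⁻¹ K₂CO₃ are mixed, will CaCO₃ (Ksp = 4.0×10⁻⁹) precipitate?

Yes

After mixing, V = 330 mL + 500 mL = 830 mL.
[Ca²⁺] = (5.6×10⁻⁴)(330)/830 = 2.2×10⁻⁴ mol L⁻¹
[CO₃²⁻] = (1.1×10⁻³)(500)/830 = 6.6×10⁻⁴ mol L⁻¹
Q = [Ca²⁺][CO₃²⁻] = 1.5×10⁻⁷
Because Q > Ksp (1.5×10⁻⁷ vs 4.0×10⁻⁹), a precipitate of CaCO₃ forms.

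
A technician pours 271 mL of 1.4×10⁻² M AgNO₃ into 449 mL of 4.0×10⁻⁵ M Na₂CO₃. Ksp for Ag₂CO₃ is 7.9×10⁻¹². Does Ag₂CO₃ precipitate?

Yes

After mixing, V = 271 mL + 449 mL = 720 mL.
[Ag⁺] = (1.4×10⁻²)(271)/720 = 5.3×10⁻³ M
[CO₃²⁻] = (4.0×10⁻⁵)(449)/720 = 2.5×10⁻⁵ M
Q = [Ag⁺]^2[CO₃²⁻] = 6.9×10⁻¹⁰
Since Q (6.9×10⁻¹⁰) exceeds Ksp (7.9×10⁻¹²), Ag₂CO₃ will precipitate.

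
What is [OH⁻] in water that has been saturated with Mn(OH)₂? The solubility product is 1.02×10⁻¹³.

Mn(OH)₂(s) ⇌ Mn²⁺(aq) + 2 OH⁻(aq)
With molar solubility s: [Mn²⁺] = s, [OH⁻] = 2s.
Ksp = [Mn²⁺][OH⁻]^2 = s · (2s)^2 = 4s^3 = 1.02×10⁻¹³
s = 2.94×10⁻⁵ mol/L
[OH⁻] = 2s = 5.89×10⁻⁵ mol/L

5.89×10⁻⁵ M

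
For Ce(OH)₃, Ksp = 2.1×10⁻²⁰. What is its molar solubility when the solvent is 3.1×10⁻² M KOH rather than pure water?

Ce(OH)₃(s) ⇌ Ce³⁺(aq) + 3 OH⁻(aq)
OH⁻ is already present at 3.1×10⁻² M. If s mol/L of Ce(OH)₃ dissolves, [Ce³⁺] = s while [OH⁻] ≈ 3.1×10⁻² M.
Ksp = [Ce³⁺][OH⁻]^3 = s(3.1×10⁻²)^3
s = 2.1×10⁻²⁰ / (3.1×10⁻²)^3 = 7.0×10⁻¹⁶
s = 7.0×10⁻¹⁶ M

7.0×10⁻¹⁶ M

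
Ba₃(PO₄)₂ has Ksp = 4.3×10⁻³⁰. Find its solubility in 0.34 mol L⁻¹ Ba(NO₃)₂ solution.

5.2×10⁻¹⁵ M

Ba₃(PO₄)₂(s) ⇌ 3 Ba²⁺(aq) + 2 PO₄³⁻(aq)
Ba²⁺ is already present at 0.34 mol L⁻¹. If s mol/L of Ba₃(PO₄)₂ dissolves, [PO₄³⁻] = 2s while [Ba²⁺] ≈ 0.34 mol L⁻¹.
Ksp = [Ba²⁺]^3[PO₄³⁻]^2 = (0.34)^3(2s)^2
(2s)^2 = 4.3×10⁻³⁰ / (0.34)^3 = 1.1×10⁻²⁸
s = 5.2×10⁻¹⁵ mol L⁻¹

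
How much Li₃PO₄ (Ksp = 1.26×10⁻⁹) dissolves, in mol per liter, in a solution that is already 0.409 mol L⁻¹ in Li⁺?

1.84×10⁻⁸ M

Li₃PO₄(s) ⇌ 3 Li⁺(aq) + PO₄³⁻(aq)
The solution already contains Li⁺ at 0.409 mol L⁻¹. Let s be the molar solubility of Li₃PO₄.
[Li⁺] ≈ 0.409 mol L⁻¹ (common ion dominates); [PO₄³⁻] = s.
Ksp = [Li⁺]^3[PO₄³⁻] = (0.409)^3s
s = 1.26×10⁻⁹ / (0.409)^3 = 1.84×10⁻⁸
s = 1.84×10⁻⁸ mol L⁻¹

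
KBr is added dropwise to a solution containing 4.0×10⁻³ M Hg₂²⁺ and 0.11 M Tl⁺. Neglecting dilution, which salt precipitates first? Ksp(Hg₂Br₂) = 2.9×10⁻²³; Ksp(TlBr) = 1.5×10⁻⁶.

Hg₂Br₂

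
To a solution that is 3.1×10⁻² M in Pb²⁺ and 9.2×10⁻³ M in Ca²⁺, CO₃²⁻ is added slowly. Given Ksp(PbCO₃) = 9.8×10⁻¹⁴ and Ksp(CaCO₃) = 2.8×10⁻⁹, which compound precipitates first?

PbCO₃

Precipitation of each salt begins when its ion product equals Ksp.
For PbCO₃: [CO₃²⁻] = (Ksp/[Pb²⁺]) = 3.2×10⁻¹² M
For CaCO₃: [CO₃²⁻] = (Ksp/[Ca²⁺]) = 3.0×10⁻⁷ M
The smaller threshold [CO₃²⁻] is reached first, so PbCO₃ precipitates first.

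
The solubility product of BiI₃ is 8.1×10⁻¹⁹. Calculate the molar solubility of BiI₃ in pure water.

1.3×10⁻⁵ M

BiI₃(s) ⇌ Bi³⁺(aq) + 3 I⁻(aq)
If s mol/L of BiI₃ dissolves, [Bi³⁺] = s and [I⁻] = 3s.
Ksp = [Bi³⁺][I⁻]^3 = s · (3s)^3 = 27s^4
27s^4 = 8.1×10⁻¹⁹  ⇒  s^4 = 3.0×10⁻²⁰
s = (3.0×10⁻²⁰)^(1/4) = 1.3×10⁻⁵ mol/L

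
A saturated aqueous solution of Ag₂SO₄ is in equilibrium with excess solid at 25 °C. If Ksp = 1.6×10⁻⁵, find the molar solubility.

1.6×10⁻² M

Ag₂SO₄(s) ⇌ 2 Ag⁺(aq) + SO₄²⁻(aq)
With molar solubility s: [Ag⁺] = 2s, [SO₄²⁻] = s.
Ksp = [Ag⁺]^2[SO₄²⁻] = (2s)^2 · s = 4s^3
4s^3 = 1.6×10⁻⁵  ⇒  s^3 = 4.0×10⁻⁶
s = (4.0×10⁻⁶)^(1/3) = 1.6×10⁻² mol/L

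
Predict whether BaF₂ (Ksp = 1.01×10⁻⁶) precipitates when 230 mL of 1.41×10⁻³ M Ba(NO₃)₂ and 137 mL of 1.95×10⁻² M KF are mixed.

After mixing, V = 230 mL + 137 mL = 367 mL.
[Ba²⁺] = (1.41×10⁻³)(230)/367 = 8.84×10⁻⁴ M
[F⁻] = (1.95×10⁻²)(137)/367 = 7.28×10⁻³ M
Q = [Ba²⁺][F⁻]^2 = 4.68×10⁻⁸
Q < Ksp (4.68×10⁻⁸ vs 1.01×10⁻⁶); the solution remains unsaturated and no precipitate forms.

No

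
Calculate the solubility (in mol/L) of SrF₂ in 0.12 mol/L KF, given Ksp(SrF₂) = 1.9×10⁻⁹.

1.3×10⁻⁷ M

SrF₂(s) ⇌ Sr²⁺(aq) + 2 F⁻(aq)
The solution already contains F⁻ at 0.12 mol/L. Let s be the molar solubility of SrF₂.
[F⁻] ≈ 0.12 mol/L (common ion dominates); [Sr²⁺] = s.
Ksp = [Sr²⁺][F⁻]^2 = s(0.12)^2
s = 1.9×10⁻⁹ / (0.12)^2 = 1.3×10⁻⁷
s = 1.3×10⁻⁷ mol/L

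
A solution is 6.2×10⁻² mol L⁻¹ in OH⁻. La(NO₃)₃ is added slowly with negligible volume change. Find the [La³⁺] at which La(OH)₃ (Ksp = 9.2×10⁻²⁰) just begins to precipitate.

Precipitation begins when Q = Ksp.
La(OH)₃(s) ⇌ La³⁺(aq) + 3 OH⁻(aq)
Ksp = [La³⁺][OH⁻]^3 = [La³⁺](6.2×10⁻²)^3
[La³⁺] = 9.2×10⁻²⁰ / (6.2×10⁻²)^3 = 3.9×10⁻¹⁶
[La³⁺] = 3.9×10⁻¹⁶ mol L⁻¹

3.9×10⁻¹⁶ M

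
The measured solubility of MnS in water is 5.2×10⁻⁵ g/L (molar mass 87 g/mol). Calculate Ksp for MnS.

Ksp = 3.6×10⁻¹³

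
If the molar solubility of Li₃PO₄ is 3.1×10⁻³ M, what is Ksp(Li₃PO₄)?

Ksp = 2.5×10⁻⁹

Li₃PO₄(s) ⇌ 3 Li⁺(aq) + PO₄³⁻(aq)
Let s be the molar solubility. Then [Li⁺] = 3s and [PO₄³⁻] = s.
Ksp = [Li⁺]^3[PO₄³⁻] = (3s)^3 · s = 27s^4
Ksp = 27 × (3.1×10⁻³)^4 = 2.5×10⁻⁹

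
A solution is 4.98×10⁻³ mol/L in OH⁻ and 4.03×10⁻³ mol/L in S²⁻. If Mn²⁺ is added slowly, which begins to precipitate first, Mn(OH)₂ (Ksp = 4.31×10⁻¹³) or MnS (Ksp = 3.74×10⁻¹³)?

Precipitation of each salt begins when its ion product equals Ksp.
For Mn(OH)₂: [Mn²⁺] = (Ksp/[OH⁻]^2) = 1.74×10⁻⁸ mol/L
For MnS: [Mn²⁺] = (Ksp/[S²⁻]) = 9.28×10⁻¹¹ mol/L
The smaller threshold [Mn²⁺] is reached first, so MnS precipitates first.

MnS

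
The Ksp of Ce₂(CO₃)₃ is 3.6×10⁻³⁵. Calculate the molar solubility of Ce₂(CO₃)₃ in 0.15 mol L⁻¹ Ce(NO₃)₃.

3.9×10⁻¹² M

Ce₂(CO₃)₃(s) ⇌ 2 Ce³⁺(aq) + 3 CO₃²⁻(aq)
Let s be the solubility of Ce₂(CO₃)₃ here. The common ion gives [Ce³⁺] ≈ 0.15 mol L⁻¹, and [CO₃²⁻] = 3s.
Ksp = [Ce³⁺]^2[CO₃²⁻]^3 = (0.15)^2(3s)^3
(3s)^3 = 3.6×10⁻³⁵ / (0.15)^2 = 1.6×10⁻³³
s = 3.9×10⁻¹² mol L⁻¹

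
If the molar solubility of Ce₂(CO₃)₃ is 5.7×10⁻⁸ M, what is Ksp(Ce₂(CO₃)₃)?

Ksp = 6.5×10⁻³⁵

Ce₂(CO₃)₃(s) ⇌ 2 Ce³⁺(aq) + 3 CO₃²⁻(aq)
If s mol/L of Ce₂(CO₃)₃ dissolves, [Ce³⁺] = 2s and [CO₃²⁻] = 3s.
Ksp = [Ce³⁺]^2[CO₃²⁻]^3 = (2s)^2 · (3s)^3 = 108s^5
Ksp = 108 × (5.7×10⁻⁸)^5 = 6.5×10⁻³⁵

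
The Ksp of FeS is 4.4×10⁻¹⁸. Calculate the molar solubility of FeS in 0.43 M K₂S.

FeS(s) ⇌ Fe²⁺(aq) + S²⁻(aq)
S²⁻ is already present at 0.43 M. If s mol/L of FeS dissolves, [Fe²⁺] = s while [S²⁻] ≈ 0.43 M.
Ksp = [Fe²⁺][S²⁻] = s(0.43)
s = 4.4×10⁻¹⁸ / (0.43) = 1.0×10⁻¹⁷
s = 1.0×10⁻¹⁷ M

1.0×10⁻¹⁷ M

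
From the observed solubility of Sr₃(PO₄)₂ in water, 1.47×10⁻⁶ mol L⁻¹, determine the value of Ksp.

Ksp = 7.41×10⁻²⁸

Sr₃(PO₄)₂(s) ⇌ 3 Sr²⁺(aq) + 2 PO₄³⁻(aq)
For each mole of Sr₃(PO₄)₂ that dissolves per liter, [Sr²⁺] = 3s and [PO₄³⁻] = 2s; let s denote this solubility.
Ksp = [Sr²⁺]^3[PO₄³⁻]^2 = (3s)^3 · (2s)^2 = 108s^5
Ksp = 108 × (1.47×10⁻⁶)^5 = 7.41×10⁻²⁸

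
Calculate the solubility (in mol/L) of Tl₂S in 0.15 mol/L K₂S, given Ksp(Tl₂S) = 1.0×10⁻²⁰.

Tl₂S(s) ⇌ 2 Tl⁺(aq) + S²⁻(aq)
S²⁻ is already present at 0.15 mol/L. If s mol/L of Tl₂S dissolves, [Tl⁺] = 2s while [S²⁻] ≈ 0.15 mol/L.
Ksp = [Tl⁺]^2[S²⁻] = (2s)^2(0.15)
(2s)^2 = 1.0×10⁻²⁰ / (0.15) = 6.7×10⁻²⁰
s = 1.3×10⁻¹⁰ mol/L

1.3×10⁻¹⁰ M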